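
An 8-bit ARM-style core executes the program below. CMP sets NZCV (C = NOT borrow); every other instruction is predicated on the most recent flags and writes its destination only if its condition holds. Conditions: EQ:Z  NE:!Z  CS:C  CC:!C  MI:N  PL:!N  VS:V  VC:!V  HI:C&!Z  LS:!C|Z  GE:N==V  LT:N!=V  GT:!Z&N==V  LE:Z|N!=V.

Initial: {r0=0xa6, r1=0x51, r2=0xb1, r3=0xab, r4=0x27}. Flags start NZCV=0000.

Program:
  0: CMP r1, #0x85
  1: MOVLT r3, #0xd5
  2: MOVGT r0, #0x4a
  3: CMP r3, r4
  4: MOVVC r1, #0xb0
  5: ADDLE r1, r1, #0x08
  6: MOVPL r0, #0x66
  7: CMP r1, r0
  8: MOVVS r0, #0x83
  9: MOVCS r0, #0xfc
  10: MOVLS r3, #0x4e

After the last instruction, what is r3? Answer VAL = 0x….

0: ✓ CMP  NZCV=1001
1: · MOVLT
2: ✓ MOVGT  r0←0x4a
3: ✓ CMP  NZCV=1010
4: ✓ MOVVC  r1←0xb0
5: ✓ ADDLE  r1←0xb8
6: · MOVPL
7: ✓ CMP  NZCV=0011
8: ✓ MOVVS  r0←0x83
9: ✓ MOVCS  r0←0xfc
10: · MOVLS

VAL = 0xab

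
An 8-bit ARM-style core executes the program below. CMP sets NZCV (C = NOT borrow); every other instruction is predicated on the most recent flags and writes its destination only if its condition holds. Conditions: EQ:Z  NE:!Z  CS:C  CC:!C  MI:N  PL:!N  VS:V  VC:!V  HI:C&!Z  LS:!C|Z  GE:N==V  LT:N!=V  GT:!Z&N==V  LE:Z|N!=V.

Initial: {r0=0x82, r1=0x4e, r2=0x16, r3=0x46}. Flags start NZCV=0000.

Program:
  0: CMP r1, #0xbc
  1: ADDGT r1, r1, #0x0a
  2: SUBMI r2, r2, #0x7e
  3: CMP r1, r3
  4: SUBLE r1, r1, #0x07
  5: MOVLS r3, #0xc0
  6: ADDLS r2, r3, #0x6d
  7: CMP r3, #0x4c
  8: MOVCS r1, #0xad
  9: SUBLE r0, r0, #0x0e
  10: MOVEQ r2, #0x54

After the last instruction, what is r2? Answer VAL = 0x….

0: ✓ CMP  NZCV=1001
1: ✓ ADDGT  r1←0x58
2: ✓ SUBMI  r2←0x98
3: ✓ CMP  NZCV=0010
4: · SUBLE
5: · MOVLS
6: · ADDLS
7: ✓ CMP  NZCV=1000
8: · MOVCS
9: ✓ SUBLE  r0←0x74
10: · MOVEQ

VAL = 0x98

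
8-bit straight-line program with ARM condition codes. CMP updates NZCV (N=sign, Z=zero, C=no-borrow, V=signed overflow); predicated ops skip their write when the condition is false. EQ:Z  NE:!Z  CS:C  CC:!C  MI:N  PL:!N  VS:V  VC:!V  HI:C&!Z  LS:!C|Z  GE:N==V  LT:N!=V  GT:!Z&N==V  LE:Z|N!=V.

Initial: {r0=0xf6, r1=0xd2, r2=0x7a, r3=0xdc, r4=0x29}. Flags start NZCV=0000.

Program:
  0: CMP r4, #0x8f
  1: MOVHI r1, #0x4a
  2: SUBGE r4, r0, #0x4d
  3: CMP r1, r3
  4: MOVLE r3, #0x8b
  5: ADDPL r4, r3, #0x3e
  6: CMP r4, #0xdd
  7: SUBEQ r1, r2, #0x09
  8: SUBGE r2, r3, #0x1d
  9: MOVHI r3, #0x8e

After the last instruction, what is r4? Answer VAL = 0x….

0: ✓ CMP  NZCV=1001
1: · MOVHI
2: ✓ SUBGE  r4←0xa9
3: ✓ CMP  NZCV=1000
4: ✓ MOVLE  r3←0x8b
5: · ADDPL
6: ✓ CMP  NZCV=1000
7: · SUBEQ
8: · SUBGE
9: · MOVHI

VAL = 0xa9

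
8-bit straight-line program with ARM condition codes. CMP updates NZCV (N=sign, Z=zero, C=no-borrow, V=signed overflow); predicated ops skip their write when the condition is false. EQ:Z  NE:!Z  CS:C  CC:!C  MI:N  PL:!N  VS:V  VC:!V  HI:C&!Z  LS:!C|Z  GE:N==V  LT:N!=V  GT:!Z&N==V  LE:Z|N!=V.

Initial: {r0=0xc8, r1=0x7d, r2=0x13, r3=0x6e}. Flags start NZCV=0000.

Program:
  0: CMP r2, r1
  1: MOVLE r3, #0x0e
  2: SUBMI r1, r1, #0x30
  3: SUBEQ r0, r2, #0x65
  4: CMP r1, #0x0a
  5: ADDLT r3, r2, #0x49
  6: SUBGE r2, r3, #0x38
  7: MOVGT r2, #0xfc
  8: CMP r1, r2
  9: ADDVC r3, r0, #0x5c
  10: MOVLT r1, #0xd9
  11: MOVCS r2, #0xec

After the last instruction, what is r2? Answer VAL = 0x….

VAL = 0xfc

0: ✓ CMP  NZCV=1000
1: ✓ MOVLE  r3←0x0e
2: ✓ SUBMI  r1←0x4d
3: · SUBEQ
4: ✓ CMP  NZCV=0010
5: · ADDLT
6: ✓ SUBGE  r2←0xd6
7: ✓ MOVGT  r2←0xfc
8: ✓ CMP  NZCV=0000
9: ✓ ADDVC  r3←0x24
10: · MOVLT
11: · MOVCS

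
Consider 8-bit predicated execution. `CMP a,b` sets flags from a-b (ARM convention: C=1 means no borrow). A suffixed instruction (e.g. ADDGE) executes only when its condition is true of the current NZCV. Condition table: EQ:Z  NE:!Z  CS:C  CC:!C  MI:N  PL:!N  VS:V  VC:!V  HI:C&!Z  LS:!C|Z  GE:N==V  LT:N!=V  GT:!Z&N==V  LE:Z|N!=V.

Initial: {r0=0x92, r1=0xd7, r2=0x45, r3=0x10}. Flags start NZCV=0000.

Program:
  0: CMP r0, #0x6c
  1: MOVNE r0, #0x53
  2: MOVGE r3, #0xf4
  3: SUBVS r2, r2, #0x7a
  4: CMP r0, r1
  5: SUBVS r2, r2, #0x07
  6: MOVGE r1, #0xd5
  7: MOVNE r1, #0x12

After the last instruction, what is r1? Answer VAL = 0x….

[0] flags=0011 → (cmp)
[1] flags=0011 NE?T → r0=0x53
[2] flags=0011 GE?F → skip
[3] flags=0011 VS?T → r2=0xcb
[4] flags=0000 → (cmp)
[5] flags=0000 VS?F → skip
[6] flags=0000 GE?T → r1=0xd5
[7] flags=0000 NE?T → r1=0x12

VAL = 0x12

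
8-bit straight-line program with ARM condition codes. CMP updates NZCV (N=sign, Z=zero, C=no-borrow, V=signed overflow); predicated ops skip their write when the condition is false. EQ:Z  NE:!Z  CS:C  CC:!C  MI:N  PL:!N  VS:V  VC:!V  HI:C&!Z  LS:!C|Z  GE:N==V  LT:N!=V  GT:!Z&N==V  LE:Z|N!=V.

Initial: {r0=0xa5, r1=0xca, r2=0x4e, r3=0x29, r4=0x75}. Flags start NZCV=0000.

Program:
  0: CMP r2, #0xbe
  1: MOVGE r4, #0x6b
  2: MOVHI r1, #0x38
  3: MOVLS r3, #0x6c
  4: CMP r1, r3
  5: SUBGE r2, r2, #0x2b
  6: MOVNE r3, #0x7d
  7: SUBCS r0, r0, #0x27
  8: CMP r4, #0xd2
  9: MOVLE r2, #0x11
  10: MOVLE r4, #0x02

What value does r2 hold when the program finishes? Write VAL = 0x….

VAL = 0x4e

[0] flags=1001 → (cmp)
[1] flags=1001 GE?T → r4=0x6b
[2] flags=1001 HI?F → skip
[3] flags=1001 LS?T → r3=0x6c
[4] flags=0011 → (cmp)
[5] flags=0011 GE?F → skip
[6] flags=0011 NE?T → r3=0x7d
[7] flags=0011 CS?T → r0=0x7e
[8] flags=1001 → (cmp)
[9] flags=1001 LE?F → skip
[10] flags=1001 LE?F → skip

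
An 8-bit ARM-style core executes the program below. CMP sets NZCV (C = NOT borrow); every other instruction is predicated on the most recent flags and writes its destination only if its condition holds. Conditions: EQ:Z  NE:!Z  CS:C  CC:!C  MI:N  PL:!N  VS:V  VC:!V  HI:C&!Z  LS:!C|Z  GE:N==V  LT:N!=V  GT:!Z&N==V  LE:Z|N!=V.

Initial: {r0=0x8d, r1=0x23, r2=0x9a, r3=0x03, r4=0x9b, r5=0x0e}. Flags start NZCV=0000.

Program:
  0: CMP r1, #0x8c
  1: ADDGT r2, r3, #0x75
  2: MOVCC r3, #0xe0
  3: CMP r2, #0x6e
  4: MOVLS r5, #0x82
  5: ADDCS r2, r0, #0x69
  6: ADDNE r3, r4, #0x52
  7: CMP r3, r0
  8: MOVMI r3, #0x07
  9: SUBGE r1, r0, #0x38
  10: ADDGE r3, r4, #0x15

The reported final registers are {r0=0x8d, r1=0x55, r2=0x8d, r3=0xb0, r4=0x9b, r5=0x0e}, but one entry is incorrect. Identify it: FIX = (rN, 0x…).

FIX = (r2, 0xf6)

0: ✓ CMP  NZCV=1001
1: ✓ ADDGT  r2←0x78
2: ✓ MOVCC  r3←0xe0
3: ✓ CMP  NZCV=0010
4: · MOVLS
5: ✓ ADDCS  r2←0xf6
6: ✓ ADDNE  r3←0xed
7: ✓ CMP  NZCV=0010
8: · MOVMI
9: ✓ SUBGE  r1←0x55
10: ✓ ADDGE  r3←0xb0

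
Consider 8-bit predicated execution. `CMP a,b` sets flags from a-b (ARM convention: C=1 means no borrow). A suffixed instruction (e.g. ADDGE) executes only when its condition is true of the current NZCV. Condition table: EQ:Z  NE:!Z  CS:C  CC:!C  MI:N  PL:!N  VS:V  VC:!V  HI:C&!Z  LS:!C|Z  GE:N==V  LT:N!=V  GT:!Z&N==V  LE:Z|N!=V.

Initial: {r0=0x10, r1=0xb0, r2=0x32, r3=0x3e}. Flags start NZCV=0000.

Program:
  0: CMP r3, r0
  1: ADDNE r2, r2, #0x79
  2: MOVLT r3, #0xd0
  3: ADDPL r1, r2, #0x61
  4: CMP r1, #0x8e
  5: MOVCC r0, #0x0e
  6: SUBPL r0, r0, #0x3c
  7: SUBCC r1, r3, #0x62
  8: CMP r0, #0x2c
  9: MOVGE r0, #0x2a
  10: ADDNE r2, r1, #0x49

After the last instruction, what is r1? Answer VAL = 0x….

0: ✓ CMP  NZCV=0010
1: ✓ ADDNE  r2←0xab
2: · MOVLT
3: ✓ ADDPL  r1←0x0c
4: ✓ CMP  NZCV=0000
5: ✓ MOVCC  r0←0x0e
6: ✓ SUBPL  r0←0xd2
7: ✓ SUBCC  r1←0xdc
8: ✓ CMP  NZCV=1010
9: · MOVGE
10: ✓ ADDNE  r2←0x25

VAL = 0xdc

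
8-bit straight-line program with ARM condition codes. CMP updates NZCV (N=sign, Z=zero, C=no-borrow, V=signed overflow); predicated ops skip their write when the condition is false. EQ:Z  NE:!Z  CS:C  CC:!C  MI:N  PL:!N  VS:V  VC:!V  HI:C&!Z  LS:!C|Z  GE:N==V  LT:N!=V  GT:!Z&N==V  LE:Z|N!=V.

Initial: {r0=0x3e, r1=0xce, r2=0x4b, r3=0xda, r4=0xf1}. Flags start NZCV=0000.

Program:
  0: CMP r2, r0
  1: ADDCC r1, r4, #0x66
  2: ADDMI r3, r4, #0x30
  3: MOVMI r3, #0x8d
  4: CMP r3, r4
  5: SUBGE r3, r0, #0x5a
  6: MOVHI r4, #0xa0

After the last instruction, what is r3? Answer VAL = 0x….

VAL = 0xda

0: ✓ CMP  NZCV=0010
1: · ADDCC
2: · ADDMI
3: · MOVMI
4: ✓ CMP  NZCV=1000
5: · SUBGE
6: · MOVHI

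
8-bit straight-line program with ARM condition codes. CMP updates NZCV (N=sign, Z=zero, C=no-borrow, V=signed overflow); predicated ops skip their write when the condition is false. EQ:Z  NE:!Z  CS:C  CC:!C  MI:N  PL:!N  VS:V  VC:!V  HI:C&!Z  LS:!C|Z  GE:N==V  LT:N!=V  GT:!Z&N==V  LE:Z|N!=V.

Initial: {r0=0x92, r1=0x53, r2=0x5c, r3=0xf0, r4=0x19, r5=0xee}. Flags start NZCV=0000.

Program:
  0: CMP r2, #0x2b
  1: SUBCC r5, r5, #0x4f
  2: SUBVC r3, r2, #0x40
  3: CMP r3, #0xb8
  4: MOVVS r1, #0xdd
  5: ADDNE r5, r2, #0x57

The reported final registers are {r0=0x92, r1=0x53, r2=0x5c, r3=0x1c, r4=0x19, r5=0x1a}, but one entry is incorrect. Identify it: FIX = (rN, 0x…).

[0] flags=0010 → (cmp)
[1] flags=0010 CC?F → skip
[2] flags=0010 VC?T → r3=0x1c
[3] flags=0000 → (cmp)
[4] flags=0000 VS?F → skip
[5] flags=0000 NE?T → r5=0xb3

FIX = (r5, 0xb3)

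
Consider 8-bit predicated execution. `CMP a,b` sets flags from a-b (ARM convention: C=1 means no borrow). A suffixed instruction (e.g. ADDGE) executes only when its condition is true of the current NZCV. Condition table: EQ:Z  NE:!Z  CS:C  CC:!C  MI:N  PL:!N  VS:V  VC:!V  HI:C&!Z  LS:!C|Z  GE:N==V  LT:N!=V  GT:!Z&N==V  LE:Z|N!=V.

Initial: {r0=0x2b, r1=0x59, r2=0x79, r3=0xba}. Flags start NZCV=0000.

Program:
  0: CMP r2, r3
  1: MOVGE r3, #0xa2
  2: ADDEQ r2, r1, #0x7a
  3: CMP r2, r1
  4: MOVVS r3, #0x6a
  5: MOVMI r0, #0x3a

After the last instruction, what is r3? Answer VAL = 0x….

[0] flags=1001 → (cmp)
[1] flags=1001 GE?T → r3=0xa2
[2] flags=1001 EQ?F → skip
[3] flags=0010 → (cmp)
[4] flags=0010 VS?F → skip
[5] flags=0010 MI?F → skip

VAL = 0xa2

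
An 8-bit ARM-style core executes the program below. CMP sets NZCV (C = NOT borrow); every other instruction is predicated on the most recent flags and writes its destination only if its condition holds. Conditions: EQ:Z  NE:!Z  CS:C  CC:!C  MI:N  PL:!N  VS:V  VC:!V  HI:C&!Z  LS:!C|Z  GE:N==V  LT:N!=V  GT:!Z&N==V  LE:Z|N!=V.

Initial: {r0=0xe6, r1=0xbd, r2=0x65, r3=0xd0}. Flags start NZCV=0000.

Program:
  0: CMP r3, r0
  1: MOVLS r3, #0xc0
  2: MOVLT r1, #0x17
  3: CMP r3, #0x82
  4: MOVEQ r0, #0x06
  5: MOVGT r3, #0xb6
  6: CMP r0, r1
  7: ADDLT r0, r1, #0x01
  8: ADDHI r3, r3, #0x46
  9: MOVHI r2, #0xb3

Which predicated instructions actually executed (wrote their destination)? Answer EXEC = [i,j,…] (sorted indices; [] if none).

EXEC = [1,2,5,7,8,9]

[0] flags=1000 → (cmp)
[1] flags=1000 LS?T → r3=0xc0
[2] flags=1000 LT?T → r1=0x17
[3] flags=0010 → (cmp)
[4] flags=0010 EQ?F → skip
[5] flags=0010 GT?T → r3=0xb6
[6] flags=1010 → (cmp)
[7] flags=1010 LT?T → r0=0x18
[8] flags=1010 HI?T → r3=0xfc
[9] flags=1010 HI?T → r2=0xb3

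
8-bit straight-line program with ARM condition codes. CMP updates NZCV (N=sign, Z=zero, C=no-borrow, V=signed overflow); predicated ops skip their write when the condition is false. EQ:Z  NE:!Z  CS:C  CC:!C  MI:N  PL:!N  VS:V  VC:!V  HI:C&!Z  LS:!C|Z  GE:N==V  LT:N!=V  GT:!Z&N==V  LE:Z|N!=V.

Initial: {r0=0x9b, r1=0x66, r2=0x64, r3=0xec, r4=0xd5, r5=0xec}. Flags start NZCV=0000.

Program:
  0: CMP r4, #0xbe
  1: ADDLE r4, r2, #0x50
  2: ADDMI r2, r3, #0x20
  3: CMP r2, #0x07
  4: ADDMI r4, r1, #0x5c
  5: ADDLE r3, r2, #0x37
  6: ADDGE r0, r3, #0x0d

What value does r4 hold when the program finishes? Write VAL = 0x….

0: ✓ CMP  NZCV=0010
1: · ADDLE
2: · ADDMI
3: ✓ CMP  NZCV=0010
4: · ADDMI
5: · ADDLE
6: ✓ ADDGE  r0←0xf9

VAL = 0xd5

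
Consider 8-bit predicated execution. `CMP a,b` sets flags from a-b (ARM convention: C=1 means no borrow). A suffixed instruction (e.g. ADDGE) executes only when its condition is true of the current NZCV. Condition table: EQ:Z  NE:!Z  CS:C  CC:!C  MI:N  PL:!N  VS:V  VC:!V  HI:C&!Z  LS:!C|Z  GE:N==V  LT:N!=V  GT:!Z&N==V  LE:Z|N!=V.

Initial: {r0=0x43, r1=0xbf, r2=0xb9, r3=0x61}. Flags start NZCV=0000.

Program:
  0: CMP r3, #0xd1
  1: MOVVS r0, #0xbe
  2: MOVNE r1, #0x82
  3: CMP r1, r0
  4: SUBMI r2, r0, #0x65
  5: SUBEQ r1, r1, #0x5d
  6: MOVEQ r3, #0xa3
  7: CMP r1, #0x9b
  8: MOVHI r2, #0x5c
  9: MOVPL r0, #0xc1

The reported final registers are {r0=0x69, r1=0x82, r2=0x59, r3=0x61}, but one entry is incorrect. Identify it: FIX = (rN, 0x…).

FIX = (r0, 0xbe)

0: ✓ CMP  NZCV=1001
1: ✓ MOVVS  r0←0xbe
2: ✓ MOVNE  r1←0x82
3: ✓ CMP  NZCV=1000
4: ✓ SUBMI  r2←0x59
5: · SUBEQ
6: · MOVEQ
7: ✓ CMP  NZCV=1000
8: · MOVHI
9: · MOVPL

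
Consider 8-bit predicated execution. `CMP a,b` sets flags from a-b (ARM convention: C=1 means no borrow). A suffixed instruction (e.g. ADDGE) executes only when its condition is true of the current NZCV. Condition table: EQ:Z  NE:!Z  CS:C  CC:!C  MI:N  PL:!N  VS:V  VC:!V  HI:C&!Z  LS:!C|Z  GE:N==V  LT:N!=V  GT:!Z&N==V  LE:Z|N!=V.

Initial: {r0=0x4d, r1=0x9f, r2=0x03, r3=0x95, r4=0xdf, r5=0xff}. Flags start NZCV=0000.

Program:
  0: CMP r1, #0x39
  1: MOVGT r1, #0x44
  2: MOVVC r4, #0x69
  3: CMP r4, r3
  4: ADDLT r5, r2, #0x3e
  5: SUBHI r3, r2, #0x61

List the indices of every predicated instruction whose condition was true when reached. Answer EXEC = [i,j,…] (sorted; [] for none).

[0] flags=0011 → (cmp)
[1] flags=0011 GT?F → skip
[2] flags=0011 VC?F → skip
[3] flags=0010 → (cmp)
[4] flags=0010 LT?F → skip
[5] flags=0010 HI?T → r3=0xa2

EXEC = [5]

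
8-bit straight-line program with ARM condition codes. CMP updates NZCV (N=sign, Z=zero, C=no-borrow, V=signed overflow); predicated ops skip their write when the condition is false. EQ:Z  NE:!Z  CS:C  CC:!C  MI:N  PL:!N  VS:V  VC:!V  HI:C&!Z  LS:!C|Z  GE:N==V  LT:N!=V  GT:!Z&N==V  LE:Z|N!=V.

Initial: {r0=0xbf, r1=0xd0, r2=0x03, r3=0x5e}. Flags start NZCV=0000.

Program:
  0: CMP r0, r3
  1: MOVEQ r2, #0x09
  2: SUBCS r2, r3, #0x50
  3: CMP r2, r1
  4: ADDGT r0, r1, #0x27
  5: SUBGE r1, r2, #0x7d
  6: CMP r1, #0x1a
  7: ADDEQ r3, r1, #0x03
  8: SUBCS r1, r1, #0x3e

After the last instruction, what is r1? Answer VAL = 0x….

[0] flags=0011 → (cmp)
[1] flags=0011 EQ?F → skip
[2] flags=0011 CS?T → r2=0x0e
[3] flags=0000 → (cmp)
[4] flags=0000 GT?T → r0=0xf7
[5] flags=0000 GE?T → r1=0x91
[6] flags=0011 → (cmp)
[7] flags=0011 EQ?F → skip
[8] flags=0011 CS?T → r1=0x53

VAL = 0x53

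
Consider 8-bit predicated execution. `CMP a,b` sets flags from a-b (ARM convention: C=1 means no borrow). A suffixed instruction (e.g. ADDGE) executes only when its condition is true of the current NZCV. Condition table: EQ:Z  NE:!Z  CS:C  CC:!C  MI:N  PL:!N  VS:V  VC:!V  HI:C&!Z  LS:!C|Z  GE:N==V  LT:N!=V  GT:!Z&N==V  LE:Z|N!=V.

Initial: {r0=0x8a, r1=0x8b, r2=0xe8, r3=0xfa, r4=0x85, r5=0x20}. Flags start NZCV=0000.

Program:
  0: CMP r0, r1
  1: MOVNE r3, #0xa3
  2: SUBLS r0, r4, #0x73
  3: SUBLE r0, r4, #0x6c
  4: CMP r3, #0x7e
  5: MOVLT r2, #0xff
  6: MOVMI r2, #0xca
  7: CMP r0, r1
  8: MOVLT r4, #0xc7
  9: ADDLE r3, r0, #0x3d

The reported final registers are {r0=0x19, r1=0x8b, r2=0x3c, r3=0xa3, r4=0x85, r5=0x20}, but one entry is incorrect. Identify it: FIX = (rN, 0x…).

FIX = (r2, 0xff)

0: ✓ CMP  NZCV=1000
1: ✓ MOVNE  r3←0xa3
2: ✓ SUBLS  r0←0x12
3: ✓ SUBLE  r0←0x19
4: ✓ CMP  NZCV=0011
5: ✓ MOVLT  r2←0xff
6: · MOVMI
7: ✓ CMP  NZCV=1001
8: · MOVLT
9: · ADDLE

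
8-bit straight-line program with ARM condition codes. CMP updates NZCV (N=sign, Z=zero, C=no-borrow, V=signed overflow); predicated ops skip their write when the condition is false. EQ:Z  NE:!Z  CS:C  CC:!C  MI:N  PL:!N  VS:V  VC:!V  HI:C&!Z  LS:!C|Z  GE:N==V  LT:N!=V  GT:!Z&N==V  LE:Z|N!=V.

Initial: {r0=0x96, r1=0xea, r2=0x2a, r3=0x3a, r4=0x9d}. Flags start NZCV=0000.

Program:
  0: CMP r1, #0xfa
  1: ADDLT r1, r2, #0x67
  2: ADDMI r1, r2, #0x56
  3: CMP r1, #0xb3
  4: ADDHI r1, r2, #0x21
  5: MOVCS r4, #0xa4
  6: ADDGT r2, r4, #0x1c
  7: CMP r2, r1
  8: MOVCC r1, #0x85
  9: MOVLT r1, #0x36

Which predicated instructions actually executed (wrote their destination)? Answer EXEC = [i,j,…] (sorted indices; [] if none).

[0] flags=1000 → (cmp)
[1] flags=1000 LT?T → r1=0x91
[2] flags=1000 MI?T → r1=0x80
[3] flags=1000 → (cmp)
[4] flags=1000 HI?F → skip
[5] flags=1000 CS?F → skip
[6] flags=1000 GT?F → skip
[7] flags=1001 → (cmp)
[8] flags=1001 CC?T → r1=0x85
[9] flags=1001 LT?F → skip

EXEC = [1,2,8]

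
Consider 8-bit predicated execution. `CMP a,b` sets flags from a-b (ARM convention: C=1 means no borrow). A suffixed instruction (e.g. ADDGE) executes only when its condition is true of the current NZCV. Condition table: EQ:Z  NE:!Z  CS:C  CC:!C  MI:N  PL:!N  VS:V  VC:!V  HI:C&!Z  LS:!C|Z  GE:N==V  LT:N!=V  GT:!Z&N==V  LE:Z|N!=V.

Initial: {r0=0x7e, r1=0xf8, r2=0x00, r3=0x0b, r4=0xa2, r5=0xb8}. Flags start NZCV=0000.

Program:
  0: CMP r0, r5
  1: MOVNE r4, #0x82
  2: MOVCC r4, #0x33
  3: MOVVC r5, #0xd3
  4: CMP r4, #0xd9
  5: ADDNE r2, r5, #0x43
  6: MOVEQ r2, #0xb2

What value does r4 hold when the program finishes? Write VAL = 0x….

[0] flags=1001 → (cmp)
[1] flags=1001 NE?T → r4=0x82
[2] flags=1001 CC?T → r4=0x33
[3] flags=1001 VC?F → skip
[4] flags=0000 → (cmp)
[5] flags=0000 NE?T → r2=0xfb
[6] flags=0000 EQ?F → skip

VAL = 0x33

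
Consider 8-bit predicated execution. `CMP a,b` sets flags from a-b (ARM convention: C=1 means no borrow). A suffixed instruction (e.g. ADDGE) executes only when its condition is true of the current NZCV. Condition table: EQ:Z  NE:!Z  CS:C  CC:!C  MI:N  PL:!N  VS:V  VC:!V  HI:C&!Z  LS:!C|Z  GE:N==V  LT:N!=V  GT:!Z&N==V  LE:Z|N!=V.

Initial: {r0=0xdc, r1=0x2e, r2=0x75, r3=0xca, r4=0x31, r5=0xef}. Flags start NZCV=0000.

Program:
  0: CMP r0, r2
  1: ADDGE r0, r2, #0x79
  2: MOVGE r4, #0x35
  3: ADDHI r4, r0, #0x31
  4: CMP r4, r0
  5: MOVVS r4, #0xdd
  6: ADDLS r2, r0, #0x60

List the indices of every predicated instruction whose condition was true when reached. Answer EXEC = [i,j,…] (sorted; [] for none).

EXEC = [3,6]

0: ✓ CMP  NZCV=0011
1: · ADDGE
2: · MOVGE
3: ✓ ADDHI  r4←0x0d
4: ✓ CMP  NZCV=0000
5: · MOVVS
6: ✓ ADDLS  r2←0x3c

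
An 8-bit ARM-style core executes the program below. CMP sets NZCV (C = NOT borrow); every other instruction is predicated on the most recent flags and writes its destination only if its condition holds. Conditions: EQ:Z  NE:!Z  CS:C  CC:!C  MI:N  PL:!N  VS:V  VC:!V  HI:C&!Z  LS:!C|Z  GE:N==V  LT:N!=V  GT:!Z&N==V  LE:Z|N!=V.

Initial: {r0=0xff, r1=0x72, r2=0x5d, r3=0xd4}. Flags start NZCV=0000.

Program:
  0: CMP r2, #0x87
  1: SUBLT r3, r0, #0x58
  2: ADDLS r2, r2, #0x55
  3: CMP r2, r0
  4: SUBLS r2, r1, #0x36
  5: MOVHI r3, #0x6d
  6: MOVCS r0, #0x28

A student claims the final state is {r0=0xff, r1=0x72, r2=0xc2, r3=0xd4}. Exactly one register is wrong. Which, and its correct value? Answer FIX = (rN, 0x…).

FIX = (r2, 0x3c)

0: ✓ CMP  NZCV=1001
1: · SUBLT
2: ✓ ADDLS  r2←0xb2
3: ✓ CMP  NZCV=1000
4: ✓ SUBLS  r2←0x3c
5: · MOVHI
6: · MOVCS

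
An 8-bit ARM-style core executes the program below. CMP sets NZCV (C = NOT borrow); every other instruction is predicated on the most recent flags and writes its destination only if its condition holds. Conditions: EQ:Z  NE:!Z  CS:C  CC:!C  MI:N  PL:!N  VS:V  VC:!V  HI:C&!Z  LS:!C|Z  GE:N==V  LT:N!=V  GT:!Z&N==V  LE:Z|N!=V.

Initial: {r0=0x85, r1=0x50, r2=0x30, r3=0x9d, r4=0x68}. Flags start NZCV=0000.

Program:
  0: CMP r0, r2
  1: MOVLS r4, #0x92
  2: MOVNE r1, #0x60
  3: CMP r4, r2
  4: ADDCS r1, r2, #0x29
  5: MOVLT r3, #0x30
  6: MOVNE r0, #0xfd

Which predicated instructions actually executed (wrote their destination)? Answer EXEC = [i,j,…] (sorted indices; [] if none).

EXEC = [2,4,6]

[0] flags=0011 → (cmp)
[1] flags=0011 LS?F → skip
[2] flags=0011 NE?T → r1=0x60
[3] flags=0010 → (cmp)
[4] flags=0010 CS?T → r1=0x59
[5] flags=0010 LT?F → skip
[6] flags=0010 NE?T → r0=0xfd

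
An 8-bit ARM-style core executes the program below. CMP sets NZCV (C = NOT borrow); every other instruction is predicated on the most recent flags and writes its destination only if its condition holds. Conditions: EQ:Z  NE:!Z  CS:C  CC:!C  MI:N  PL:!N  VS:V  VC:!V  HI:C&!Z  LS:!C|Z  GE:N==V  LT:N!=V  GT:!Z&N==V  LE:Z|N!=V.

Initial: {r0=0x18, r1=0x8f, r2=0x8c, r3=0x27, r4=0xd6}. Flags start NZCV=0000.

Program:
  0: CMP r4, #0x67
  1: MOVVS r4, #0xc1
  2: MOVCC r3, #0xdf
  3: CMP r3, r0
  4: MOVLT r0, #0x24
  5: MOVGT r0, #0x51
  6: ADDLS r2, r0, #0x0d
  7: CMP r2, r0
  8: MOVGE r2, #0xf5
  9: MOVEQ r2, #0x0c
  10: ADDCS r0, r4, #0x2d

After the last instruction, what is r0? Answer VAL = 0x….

VAL = 0xee

[0] flags=0011 → (cmp)
[1] flags=0011 VS?T → r4=0xc1
[2] flags=0011 CC?F → skip
[3] flags=0010 → (cmp)
[4] flags=0010 LT?F → skip
[5] flags=0010 GT?T → r0=0x51
[6] flags=0010 LS?F → skip
[7] flags=0011 → (cmp)
[8] flags=0011 GE?F → skip
[9] flags=0011 EQ?F → skip
[10] flags=0011 CS?T → r0=0xee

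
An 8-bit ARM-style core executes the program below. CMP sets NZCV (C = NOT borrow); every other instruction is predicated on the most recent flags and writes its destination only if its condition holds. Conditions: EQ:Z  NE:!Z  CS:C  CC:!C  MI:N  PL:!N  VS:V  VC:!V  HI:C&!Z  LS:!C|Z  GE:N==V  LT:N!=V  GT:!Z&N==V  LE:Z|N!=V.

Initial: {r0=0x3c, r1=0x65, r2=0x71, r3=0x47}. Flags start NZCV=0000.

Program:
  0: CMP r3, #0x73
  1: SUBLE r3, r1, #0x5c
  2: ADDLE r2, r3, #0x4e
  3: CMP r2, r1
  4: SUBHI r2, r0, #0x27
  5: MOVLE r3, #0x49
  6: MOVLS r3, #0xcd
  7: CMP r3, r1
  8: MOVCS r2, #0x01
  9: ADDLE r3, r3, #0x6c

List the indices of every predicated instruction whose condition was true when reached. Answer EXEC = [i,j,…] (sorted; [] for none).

EXEC = [1,2,5,6,8,9]

[0] flags=1000 → (cmp)
[1] flags=1000 LE?T → r3=0x09
[2] flags=1000 LE?T → r2=0x57
[3] flags=1000 → (cmp)
[4] flags=1000 HI?F → skip
[5] flags=1000 LE?T → r3=0x49
[6] flags=1000 LS?T → r3=0xcd
[7] flags=0011 → (cmp)
[8] flags=0011 CS?T → r2=0x01
[9] flags=0011 LE?T → r3=0x39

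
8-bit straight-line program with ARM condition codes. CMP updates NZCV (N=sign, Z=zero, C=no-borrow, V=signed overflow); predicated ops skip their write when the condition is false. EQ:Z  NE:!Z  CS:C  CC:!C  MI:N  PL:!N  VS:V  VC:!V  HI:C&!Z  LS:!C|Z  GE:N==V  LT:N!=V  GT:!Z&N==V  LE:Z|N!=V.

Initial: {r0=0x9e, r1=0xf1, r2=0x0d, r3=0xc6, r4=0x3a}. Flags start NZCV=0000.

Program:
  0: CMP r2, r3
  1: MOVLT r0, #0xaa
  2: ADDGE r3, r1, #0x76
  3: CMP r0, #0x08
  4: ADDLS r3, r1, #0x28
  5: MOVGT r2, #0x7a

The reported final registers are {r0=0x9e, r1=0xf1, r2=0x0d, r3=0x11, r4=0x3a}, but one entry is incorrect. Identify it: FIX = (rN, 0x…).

0: ✓ CMP  NZCV=0000
1: · MOVLT
2: ✓ ADDGE  r3←0x67
3: ✓ CMP  NZCV=1010
4: · ADDLS
5: · MOVGT

FIX = (r3, 0x67)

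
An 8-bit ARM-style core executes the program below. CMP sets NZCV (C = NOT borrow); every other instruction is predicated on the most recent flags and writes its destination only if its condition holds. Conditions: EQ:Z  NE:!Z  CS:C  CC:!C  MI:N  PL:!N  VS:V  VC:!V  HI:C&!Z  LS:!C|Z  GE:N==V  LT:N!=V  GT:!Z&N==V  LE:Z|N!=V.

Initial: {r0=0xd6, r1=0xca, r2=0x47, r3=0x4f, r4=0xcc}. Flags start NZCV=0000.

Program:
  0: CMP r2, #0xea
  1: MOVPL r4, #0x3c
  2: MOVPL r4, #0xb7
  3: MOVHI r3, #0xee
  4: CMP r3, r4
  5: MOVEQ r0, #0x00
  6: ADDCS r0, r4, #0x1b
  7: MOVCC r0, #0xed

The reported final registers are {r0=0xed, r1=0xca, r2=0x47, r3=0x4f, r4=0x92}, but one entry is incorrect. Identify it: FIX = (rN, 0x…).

0: ✓ CMP  NZCV=0000
1: ✓ MOVPL  r4←0x3c
2: ✓ MOVPL  r4←0xb7
3: · MOVHI
4: ✓ CMP  NZCV=1001
5: · MOVEQ
6: · ADDCS
7: ✓ MOVCC  r0←0xed

FIX = (r4, 0xb7)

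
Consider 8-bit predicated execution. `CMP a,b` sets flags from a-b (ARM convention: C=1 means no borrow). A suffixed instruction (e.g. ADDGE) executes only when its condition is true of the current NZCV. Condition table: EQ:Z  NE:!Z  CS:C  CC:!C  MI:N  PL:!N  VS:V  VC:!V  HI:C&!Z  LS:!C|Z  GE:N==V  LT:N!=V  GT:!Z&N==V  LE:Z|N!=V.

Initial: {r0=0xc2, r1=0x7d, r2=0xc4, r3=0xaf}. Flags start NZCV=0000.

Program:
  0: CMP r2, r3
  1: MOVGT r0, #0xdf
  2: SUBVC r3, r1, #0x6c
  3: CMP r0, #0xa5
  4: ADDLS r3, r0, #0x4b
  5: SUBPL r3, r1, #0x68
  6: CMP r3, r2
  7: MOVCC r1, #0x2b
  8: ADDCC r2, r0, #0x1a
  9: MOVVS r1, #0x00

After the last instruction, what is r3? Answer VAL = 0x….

[0] flags=0010 → (cmp)
[1] flags=0010 GT?T → r0=0xdf
[2] flags=0010 VC?T → r3=0x11
[3] flags=0010 → (cmp)
[4] flags=0010 LS?F → skip
[5] flags=0010 PL?T → r3=0x15
[6] flags=0000 → (cmp)
[7] flags=0000 CC?T → r1=0x2b
[8] flags=0000 CC?T → r2=0xf9
[9] flags=0000 VS?F → skip

VAL = 0x15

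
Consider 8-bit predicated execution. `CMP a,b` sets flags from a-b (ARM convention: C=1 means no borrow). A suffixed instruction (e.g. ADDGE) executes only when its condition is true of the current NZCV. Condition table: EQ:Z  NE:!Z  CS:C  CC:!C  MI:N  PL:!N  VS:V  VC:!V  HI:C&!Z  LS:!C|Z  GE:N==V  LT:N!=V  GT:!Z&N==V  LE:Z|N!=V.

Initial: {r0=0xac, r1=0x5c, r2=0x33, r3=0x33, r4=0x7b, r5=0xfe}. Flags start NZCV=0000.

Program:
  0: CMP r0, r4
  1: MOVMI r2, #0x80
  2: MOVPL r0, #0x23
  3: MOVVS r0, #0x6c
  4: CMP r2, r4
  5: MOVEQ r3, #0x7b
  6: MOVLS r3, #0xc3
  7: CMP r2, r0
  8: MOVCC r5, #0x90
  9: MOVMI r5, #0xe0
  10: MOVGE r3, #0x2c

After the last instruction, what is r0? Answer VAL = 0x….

VAL = 0x6c

0: ✓ CMP  NZCV=0011
1: · MOVMI
2: ✓ MOVPL  r0←0x23
3: ✓ MOVVS  r0←0x6c
4: ✓ CMP  NZCV=1000
5: · MOVEQ
6: ✓ MOVLS  r3←0xc3
7: ✓ CMP  NZCV=1000
8: ✓ MOVCC  r5←0x90
9: ✓ MOVMI  r5←0xe0
10: · MOVGE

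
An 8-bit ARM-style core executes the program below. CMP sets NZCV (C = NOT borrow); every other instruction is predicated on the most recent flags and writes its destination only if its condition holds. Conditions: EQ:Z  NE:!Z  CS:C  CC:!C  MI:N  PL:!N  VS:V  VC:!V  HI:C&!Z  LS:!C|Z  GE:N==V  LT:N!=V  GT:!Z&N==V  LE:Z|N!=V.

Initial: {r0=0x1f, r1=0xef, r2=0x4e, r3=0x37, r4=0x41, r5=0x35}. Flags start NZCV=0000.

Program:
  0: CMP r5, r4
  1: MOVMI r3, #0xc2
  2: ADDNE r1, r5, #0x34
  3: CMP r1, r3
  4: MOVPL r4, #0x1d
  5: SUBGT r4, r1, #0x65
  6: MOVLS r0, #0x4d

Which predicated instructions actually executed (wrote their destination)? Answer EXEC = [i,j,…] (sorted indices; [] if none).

EXEC = [1,2,5,6]

[0] flags=1000 → (cmp)
[1] flags=1000 MI?T → r3=0xc2
[2] flags=1000 NE?T → r1=0x69
[3] flags=1001 → (cmp)
[4] flags=1001 PL?F → skip
[5] flags=1001 GT?T → r4=0x04
[6] flags=1001 LS?T → r0=0x4d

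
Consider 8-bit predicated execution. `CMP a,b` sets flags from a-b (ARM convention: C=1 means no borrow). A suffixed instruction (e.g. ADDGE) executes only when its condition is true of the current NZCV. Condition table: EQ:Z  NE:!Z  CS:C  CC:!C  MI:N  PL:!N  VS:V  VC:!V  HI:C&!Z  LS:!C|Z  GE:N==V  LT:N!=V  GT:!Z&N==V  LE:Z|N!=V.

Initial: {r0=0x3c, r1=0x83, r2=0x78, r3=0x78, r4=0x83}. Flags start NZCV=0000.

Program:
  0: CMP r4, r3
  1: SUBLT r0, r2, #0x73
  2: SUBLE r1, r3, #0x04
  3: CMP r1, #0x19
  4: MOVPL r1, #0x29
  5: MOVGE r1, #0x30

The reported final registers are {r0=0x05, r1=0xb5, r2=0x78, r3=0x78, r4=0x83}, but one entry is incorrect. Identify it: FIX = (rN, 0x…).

[0] flags=0011 → (cmp)
[1] flags=0011 LT?T → r0=0x05
[2] flags=0011 LE?T → r1=0x74
[3] flags=0010 → (cmp)
[4] flags=0010 PL?T → r1=0x29
[5] flags=0010 GE?T → r1=0x30

FIX = (r1, 0x30)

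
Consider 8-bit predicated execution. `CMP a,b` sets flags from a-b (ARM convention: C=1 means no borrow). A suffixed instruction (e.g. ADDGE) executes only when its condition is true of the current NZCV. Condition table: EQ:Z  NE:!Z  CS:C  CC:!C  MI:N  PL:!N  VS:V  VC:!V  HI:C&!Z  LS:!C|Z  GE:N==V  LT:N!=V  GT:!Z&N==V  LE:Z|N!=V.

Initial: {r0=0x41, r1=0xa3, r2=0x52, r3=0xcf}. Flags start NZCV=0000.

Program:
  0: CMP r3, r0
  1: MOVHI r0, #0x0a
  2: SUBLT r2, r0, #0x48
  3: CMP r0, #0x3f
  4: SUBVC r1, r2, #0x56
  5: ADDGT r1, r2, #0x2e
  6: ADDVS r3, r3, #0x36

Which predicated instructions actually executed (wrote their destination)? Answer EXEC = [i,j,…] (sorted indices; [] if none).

EXEC = [1,2,4]

[0] flags=1010 → (cmp)
[1] flags=1010 HI?T → r0=0x0a
[2] flags=1010 LT?T → r2=0xc2
[3] flags=1000 → (cmp)
[4] flags=1000 VC?T → r1=0x6c
[5] flags=1000 GT?F → skip
[6] flags=1000 VS?F → skip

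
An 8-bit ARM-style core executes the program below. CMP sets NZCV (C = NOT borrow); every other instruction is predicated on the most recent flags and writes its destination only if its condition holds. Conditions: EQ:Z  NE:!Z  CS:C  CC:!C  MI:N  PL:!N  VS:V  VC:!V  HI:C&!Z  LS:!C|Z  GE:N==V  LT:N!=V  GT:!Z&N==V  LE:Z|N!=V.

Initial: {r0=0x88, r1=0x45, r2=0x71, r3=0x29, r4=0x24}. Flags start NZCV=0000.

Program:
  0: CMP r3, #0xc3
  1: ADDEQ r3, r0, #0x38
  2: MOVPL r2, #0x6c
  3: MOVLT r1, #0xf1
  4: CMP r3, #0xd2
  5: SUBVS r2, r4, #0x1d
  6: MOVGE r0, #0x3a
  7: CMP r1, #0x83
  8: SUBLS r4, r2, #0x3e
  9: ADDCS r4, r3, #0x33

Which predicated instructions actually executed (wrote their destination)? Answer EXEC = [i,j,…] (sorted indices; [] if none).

[0] flags=0000 → (cmp)
[1] flags=0000 EQ?F → skip
[2] flags=0000 PL?T → r2=0x6c
[3] flags=0000 LT?F → skip
[4] flags=0000 → (cmp)
[5] flags=0000 VS?F → skip
[6] flags=0000 GE?T → r0=0x3a
[7] flags=1001 → (cmp)
[8] flags=1001 LS?T → r4=0x2e
[9] flags=1001 CS?F → skip

EXEC = [2,6,8]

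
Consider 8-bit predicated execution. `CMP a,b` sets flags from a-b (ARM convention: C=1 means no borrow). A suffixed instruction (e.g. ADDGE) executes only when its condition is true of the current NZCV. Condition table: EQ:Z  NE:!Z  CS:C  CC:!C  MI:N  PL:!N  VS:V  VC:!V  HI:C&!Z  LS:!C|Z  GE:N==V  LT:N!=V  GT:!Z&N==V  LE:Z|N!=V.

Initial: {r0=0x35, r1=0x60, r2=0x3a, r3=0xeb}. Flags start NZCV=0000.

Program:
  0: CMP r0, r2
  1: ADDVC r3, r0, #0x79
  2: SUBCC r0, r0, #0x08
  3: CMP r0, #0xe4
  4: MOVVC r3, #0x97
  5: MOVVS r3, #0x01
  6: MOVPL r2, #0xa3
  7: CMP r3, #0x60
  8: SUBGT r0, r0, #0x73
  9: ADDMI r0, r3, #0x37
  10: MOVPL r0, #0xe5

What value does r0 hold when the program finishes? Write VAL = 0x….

VAL = 0xe5

0: ✓ CMP  NZCV=1000
1: ✓ ADDVC  r3←0xae
2: ✓ SUBCC  r0←0x2d
3: ✓ CMP  NZCV=0000
4: ✓ MOVVC  r3←0x97
5: · MOVVS
6: ✓ MOVPL  r2←0xa3
7: ✓ CMP  NZCV=0011
8: · SUBGT
9: · ADDMI
10: ✓ MOVPL  r0←0xe5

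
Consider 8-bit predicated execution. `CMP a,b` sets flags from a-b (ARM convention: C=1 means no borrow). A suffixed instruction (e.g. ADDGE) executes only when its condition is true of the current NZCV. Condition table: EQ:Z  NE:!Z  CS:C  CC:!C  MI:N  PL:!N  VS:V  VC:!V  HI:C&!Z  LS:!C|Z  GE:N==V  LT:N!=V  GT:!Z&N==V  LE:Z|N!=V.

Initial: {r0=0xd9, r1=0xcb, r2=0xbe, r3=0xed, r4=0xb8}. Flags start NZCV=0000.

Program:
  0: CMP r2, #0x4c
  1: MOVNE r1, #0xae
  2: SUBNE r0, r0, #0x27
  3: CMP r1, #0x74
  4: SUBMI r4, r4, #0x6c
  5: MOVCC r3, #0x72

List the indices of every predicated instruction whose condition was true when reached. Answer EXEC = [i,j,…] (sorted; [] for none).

[0] flags=0011 → (cmp)
[1] flags=0011 NE?T → r1=0xae
[2] flags=0011 NE?T → r0=0xb2
[3] flags=0011 → (cmp)
[4] flags=0011 MI?F → skip
[5] flags=0011 CC?F → skip

EXEC = [1,2]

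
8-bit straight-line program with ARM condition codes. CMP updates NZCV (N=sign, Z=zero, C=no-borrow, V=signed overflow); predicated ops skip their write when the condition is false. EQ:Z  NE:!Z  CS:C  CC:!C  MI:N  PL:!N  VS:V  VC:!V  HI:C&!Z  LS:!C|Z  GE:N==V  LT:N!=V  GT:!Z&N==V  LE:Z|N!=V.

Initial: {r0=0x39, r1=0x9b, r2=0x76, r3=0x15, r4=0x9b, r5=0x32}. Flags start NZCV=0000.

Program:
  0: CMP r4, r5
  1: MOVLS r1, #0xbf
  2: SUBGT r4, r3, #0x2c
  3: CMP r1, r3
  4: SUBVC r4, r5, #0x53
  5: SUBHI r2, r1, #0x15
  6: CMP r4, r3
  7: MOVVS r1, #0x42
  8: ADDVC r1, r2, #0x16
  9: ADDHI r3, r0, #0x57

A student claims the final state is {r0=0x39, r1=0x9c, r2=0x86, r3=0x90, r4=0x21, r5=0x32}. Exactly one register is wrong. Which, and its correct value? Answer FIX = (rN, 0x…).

0: ✓ CMP  NZCV=0011
1: · MOVLS
2: · SUBGT
3: ✓ CMP  NZCV=1010
4: ✓ SUBVC  r4←0xdf
5: ✓ SUBHI  r2←0x86
6: ✓ CMP  NZCV=1010
7: · MOVVS
8: ✓ ADDVC  r1←0x9c
9: ✓ ADDHI  r3←0x90

FIX = (r4, 0xdf)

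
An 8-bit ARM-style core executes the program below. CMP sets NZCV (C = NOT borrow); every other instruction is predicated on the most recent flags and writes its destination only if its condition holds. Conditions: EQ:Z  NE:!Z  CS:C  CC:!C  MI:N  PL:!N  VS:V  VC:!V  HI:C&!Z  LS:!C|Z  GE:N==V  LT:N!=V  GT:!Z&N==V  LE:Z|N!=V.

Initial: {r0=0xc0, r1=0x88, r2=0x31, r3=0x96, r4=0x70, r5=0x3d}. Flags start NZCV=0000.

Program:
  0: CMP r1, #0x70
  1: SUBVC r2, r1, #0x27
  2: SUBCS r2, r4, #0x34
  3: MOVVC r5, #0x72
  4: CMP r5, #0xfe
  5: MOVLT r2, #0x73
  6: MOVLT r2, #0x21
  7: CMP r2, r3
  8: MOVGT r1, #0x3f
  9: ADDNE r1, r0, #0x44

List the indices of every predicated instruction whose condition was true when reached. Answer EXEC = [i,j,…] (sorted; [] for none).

EXEC = [2,8,9]

[0] flags=0011 → (cmp)
[1] flags=0011 VC?F → skip
[2] flags=0011 CS?T → r2=0x3c
[3] flags=0011 VC?F → skip
[4] flags=0000 → (cmp)
[5] flags=0000 LT?F → skip
[6] flags=0000 LT?F → skip
[7] flags=1001 → (cmp)
[8] flags=1001 GT?T → r1=0x3f
[9] flags=1001 NE?T → r1=0x04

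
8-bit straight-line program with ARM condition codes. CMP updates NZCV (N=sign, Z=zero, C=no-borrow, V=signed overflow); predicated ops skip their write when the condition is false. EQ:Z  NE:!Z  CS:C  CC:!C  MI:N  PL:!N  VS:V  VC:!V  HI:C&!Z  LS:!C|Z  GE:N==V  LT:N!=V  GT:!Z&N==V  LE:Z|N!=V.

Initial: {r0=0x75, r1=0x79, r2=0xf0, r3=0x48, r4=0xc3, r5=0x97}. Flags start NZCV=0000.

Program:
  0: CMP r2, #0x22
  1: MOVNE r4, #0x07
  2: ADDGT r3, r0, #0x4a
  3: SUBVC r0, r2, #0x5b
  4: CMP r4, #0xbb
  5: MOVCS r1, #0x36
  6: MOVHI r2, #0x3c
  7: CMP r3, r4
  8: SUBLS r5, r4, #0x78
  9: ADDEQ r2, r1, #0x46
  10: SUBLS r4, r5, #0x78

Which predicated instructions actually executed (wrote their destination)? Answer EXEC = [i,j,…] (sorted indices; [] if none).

EXEC = [1,3]

0: ✓ CMP  NZCV=1010
1: ✓ MOVNE  r4←0x07
2: · ADDGT
3: ✓ SUBVC  r0←0x95
4: ✓ CMP  NZCV=0000
5: · MOVCS
6: · MOVHI
7: ✓ CMP  NZCV=0010
8: · SUBLS
9: · ADDEQ
10: · SUBLS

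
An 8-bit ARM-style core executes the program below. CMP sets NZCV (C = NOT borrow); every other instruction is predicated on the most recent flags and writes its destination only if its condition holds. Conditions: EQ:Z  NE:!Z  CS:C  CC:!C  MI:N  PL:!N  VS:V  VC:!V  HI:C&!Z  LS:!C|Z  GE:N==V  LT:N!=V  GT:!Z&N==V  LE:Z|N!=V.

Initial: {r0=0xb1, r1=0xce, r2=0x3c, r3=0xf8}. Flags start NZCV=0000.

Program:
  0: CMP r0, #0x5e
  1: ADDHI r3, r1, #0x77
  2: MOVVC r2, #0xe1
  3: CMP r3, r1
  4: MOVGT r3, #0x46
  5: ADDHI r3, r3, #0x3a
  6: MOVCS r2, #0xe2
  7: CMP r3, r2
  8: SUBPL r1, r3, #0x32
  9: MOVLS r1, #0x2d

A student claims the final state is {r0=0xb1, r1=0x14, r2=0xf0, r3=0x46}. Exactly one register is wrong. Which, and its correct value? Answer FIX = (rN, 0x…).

FIX = (r2, 0x3c)

[0] flags=0011 → (cmp)
[1] flags=0011 HI?T → r3=0x45
[2] flags=0011 VC?F → skip
[3] flags=0000 → (cmp)
[4] flags=0000 GT?T → r3=0x46
[5] flags=0000 HI?F → skip
[6] flags=0000 CS?F → skip
[7] flags=0010 → (cmp)
[8] flags=0010 PL?T → r1=0x14
[9] flags=0010 LS?F → skip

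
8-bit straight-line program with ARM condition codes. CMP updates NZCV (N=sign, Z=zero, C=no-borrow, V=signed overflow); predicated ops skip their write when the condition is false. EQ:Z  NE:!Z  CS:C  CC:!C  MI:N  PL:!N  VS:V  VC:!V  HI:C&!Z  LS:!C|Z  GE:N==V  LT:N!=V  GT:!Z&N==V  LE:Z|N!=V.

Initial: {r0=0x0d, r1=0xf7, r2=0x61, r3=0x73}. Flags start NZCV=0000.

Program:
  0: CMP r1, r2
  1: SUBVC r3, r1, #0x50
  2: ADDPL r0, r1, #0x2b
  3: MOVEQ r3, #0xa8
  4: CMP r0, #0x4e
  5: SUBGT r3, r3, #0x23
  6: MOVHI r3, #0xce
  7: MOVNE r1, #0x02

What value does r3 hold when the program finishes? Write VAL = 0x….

VAL = 0xa7

0: ✓ CMP  NZCV=1010
1: ✓ SUBVC  r3←0xa7
2: · ADDPL
3: · MOVEQ
4: ✓ CMP  NZCV=1000
5: · SUBGT
6: · MOVHI
7: ✓ MOVNE  r1←0x02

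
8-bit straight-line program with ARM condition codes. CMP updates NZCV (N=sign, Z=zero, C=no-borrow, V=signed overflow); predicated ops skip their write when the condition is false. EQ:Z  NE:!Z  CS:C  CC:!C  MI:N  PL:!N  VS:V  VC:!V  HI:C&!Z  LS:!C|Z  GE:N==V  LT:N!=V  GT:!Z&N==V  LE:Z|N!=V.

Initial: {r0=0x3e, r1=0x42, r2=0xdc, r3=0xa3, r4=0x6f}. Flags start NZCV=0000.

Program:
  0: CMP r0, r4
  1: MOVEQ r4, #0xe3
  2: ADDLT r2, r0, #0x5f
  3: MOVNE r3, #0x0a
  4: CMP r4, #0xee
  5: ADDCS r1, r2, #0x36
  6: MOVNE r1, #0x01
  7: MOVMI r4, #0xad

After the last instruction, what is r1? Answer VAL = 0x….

0: ✓ CMP  NZCV=1000
1: · MOVEQ
2: ✓ ADDLT  r2←0x9d
3: ✓ MOVNE  r3←0x0a
4: ✓ CMP  NZCV=1001
5: · ADDCS
6: ✓ MOVNE  r1←0x01
7: ✓ MOVMI  r4←0xad

VAL = 0x01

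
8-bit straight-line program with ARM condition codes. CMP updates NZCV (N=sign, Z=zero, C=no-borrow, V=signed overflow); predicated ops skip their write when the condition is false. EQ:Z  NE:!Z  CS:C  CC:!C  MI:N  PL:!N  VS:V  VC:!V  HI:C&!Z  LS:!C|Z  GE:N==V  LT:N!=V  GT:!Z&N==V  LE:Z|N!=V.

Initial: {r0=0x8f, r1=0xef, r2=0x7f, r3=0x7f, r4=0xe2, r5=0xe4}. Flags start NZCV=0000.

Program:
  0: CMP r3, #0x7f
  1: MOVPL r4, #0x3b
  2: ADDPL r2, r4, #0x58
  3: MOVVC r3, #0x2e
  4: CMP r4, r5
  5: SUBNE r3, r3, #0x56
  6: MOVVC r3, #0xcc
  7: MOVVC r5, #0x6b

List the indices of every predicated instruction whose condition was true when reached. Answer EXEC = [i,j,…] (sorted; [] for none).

EXEC = [1,2,3,5,6,7]

[0] flags=0110 → (cmp)
[1] flags=0110 PL?T → r4=0x3b
[2] flags=0110 PL?T → r2=0x93
[3] flags=0110 VC?T → r3=0x2e
[4] flags=0000 → (cmp)
[5] flags=0000 NE?T → r3=0xd8
[6] flags=0000 VC?T → r3=0xcc
[7] flags=0000 VC?T → r5=0x6b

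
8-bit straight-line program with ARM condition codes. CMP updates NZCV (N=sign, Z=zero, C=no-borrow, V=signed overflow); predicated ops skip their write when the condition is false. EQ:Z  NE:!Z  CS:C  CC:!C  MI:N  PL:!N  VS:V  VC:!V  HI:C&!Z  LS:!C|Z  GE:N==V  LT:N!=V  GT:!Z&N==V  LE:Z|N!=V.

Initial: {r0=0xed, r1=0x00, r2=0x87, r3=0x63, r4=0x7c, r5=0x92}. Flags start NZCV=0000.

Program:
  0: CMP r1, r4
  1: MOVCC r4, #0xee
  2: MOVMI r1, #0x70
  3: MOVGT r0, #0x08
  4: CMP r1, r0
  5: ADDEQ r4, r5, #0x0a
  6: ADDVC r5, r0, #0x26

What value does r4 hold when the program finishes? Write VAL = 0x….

VAL = 0xee

0: ✓ CMP  NZCV=1000
1: ✓ MOVCC  r4←0xee
2: ✓ MOVMI  r1←0x70
3: · MOVGT
4: ✓ CMP  NZCV=1001
5: · ADDEQ
6: · ADDVC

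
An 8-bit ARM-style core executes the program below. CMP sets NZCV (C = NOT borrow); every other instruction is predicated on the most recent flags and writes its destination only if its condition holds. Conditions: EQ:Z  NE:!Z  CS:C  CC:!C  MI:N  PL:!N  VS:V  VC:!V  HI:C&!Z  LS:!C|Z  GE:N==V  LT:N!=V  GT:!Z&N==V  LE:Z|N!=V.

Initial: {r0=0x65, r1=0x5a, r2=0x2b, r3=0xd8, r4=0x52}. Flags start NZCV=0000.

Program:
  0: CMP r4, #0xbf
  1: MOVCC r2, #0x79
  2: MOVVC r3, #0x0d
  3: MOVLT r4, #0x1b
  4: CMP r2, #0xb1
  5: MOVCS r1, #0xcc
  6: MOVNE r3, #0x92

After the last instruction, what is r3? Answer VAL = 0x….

0: ✓ CMP  NZCV=1001
1: ✓ MOVCC  r2←0x79
2: · MOVVC
3: · MOVLT
4: ✓ CMP  NZCV=1001
5: · MOVCS
6: ✓ MOVNE  r3←0x92

VAL = 0x92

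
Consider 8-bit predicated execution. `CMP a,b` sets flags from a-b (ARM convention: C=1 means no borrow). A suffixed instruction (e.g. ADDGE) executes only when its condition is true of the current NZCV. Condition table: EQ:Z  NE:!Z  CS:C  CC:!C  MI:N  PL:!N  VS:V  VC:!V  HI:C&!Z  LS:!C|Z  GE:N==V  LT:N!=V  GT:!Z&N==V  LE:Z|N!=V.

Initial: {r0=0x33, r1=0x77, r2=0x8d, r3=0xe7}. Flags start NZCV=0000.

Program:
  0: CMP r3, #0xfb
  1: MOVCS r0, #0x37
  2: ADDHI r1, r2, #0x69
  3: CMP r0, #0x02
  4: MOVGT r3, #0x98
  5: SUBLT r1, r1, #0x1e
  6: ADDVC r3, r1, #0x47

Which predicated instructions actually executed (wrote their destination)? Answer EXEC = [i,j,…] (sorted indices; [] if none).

[0] flags=1000 → (cmp)
[1] flags=1000 CS?F → skip
[2] flags=1000 HI?F → skip
[3] flags=0010 → (cmp)
[4] flags=0010 GT?T → r3=0x98
[5] flags=0010 LT?F → skip
[6] flags=0010 VC?T → r3=0xbe

EXEC = [4,6]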